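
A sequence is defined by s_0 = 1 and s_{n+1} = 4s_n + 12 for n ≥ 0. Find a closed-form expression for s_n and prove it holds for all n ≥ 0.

Claim: s_n = 5·4^n − 4.

Base case: s_0 = 1, and 5·4^0 − 4 = 5 − 4 = 1.
Assume s_j = 5·4^j − 4 for some j ≥ 0.
Then s_{j+1} = 4s_j + 12 = 4·(5·4^j − 4) + 12 = 20·4^j − 16 + 12 = 5·4^{j+1} − 4.
So the formula holds for j+1, and by induction s_n = 5·4^n − 4 for all n ≥ 0.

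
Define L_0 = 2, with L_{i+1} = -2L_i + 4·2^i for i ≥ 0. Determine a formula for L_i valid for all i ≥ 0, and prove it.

Claim: L_i = (-2)^i + 2^i.

Base case: L_0 = 2, and (-2)^0 + 2^0 = 1 + 1 = 2.
Assume L_r = (-2)^r + 2^r for some r ≥ 0.
Then L_{r+1} = -2L_r + 4·2^r = -2·((-2)^r + 2^r) + 4·2^r = (-2)^{r+1} − 2·2^r + 4·2^r = (-2)^{r+1} + 2·2^r = (-2)^{r+1} + 2^{r+1}.
This completes the inductive step, so L_i = (-2)^i + 2^i for all i ≥ 0.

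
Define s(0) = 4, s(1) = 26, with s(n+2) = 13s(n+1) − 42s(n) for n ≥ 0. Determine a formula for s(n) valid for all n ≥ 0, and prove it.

Claim: s(n) = 2·7^n + 2·6^n.

Base cases: s(0) = 4 and 2·7^0 + 2·6^0 = 4; s(1) = 26 and 2·7^1 + 2·6^1 = 26.
Assume s(i) = 2·7^i + 2·6^i for all 0 ≤ i ≤ j, where j ≥ 1.
Then s(j+1) = 13s(j) − 42s(j−1) = 13·(2·7^j + 2·6^j) − 42·(2·7^{j−1} + 2·6^{j−1}) = 2·(13·7 − 42)7^{j−1} + 2·(13·6 − 42)6^{j−1} = 98·7^{j−1} + 72·6^{j−1} = 2·7^{j+1} + 2·6^{j+1}.
By strong induction, s(n) = 2·7^n + 2·6^n for all n ≥ 0.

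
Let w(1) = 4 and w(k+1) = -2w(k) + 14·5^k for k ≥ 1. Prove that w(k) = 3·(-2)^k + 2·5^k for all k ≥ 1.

Base case: w(1) = 4, and 3·(-2)^1 + 2·5^1 = -6 + 10 = 4.
Assume w(r) = 3·(-2)^r + 2·5^r for some r ≥ 1.
Then w(r+1) = -2w(r) + 14·5^r = -2·(3·(-2)^r + 2·5^r) + 14·5^r = 3·(-2)^{r+1} − 4·5^r + 14·5^r = 3·(-2)^{r+1} + 10·5^r = 3·(-2)^{r+1} + 2·5^{r+1}.
By induction, w(k) = 3·(-2)^k + 2·5^k for all k ≥ 1.

w(k) = 3·(-2)^k + 2·5^k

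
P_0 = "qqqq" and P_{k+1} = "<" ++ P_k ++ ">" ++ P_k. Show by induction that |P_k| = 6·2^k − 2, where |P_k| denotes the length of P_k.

Base case: |P_0| = 4, and 6·2^0 − 2 = 4.
Assume |P_m| = 6·2^m − 2.
Then |P_{m+1}| = 1 + |P_m| + 1 + |P_m| = 2|P_m| + 2 = 2(6·2^m − 2) + 2 = 6·2^{m+1} − 4 + 2 = 6·2^{m+1} − 2.
This completes the inductive step, so |P_k| = 6·2^k − 2 for all k ≥ 0.

|P_k| = 6·2^k − 2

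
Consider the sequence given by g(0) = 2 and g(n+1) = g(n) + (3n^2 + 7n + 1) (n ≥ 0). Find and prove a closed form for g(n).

Claim: g(n) = n^3 + 2n^2 − 2n + 2.

Base case: g(0) = 2, and 0^3 + 2·0^2 − 2·0 + 2 = 2.
Assume g(j) = j^3 + 2j^2 − 2j + 2.
Then g(j+1) = g(j) + (3j^2 + 7j + 1) = (j^3 + 2j^2 − 2j + 2) + (3j^2 + 7j + 1) = j^3 + 5j^2 + 5j + 3,
and (j+1)^3 + 2·(j+1)^2 − 2·(j+1) + 2 = j^3 + 5j^2 + 5j + 3.
Hence g(n) = n^3 + 2n^2 − 2n + 2 for every n ≥ 0, by induction.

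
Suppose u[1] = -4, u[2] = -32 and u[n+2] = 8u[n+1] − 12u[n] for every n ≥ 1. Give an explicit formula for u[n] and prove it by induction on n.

Claim: u[n] = -6^n + 2^n.

Base cases: u[1] = -4 and -6^1 + 2^1 = -4; u[2] = -32 and -6^2 + 2^2 = -32.
Assume u[j] = -6^j + 2^j for all 1 ≤ j ≤ m, where m ≥ 2.
Then u[m+1] = 8u[m] − 12u[m−1] = 8·(-6^m + 2^m) − 12·(-6^{m−1} + 2^{m−1}) = -(8·6 − 12)6^{m−1} + (8·2 − 12)2^{m−1} = -36·6^{m−1} + 4·2^{m−1} = -6^{m+1} + 2^{m+1}.
So the formula holds for m+1, and by strong induction u[n] = -6^n + 2^n for all n ≥ 1.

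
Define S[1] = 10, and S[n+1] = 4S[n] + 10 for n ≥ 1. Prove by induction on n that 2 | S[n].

Base case: S[1] = 10 = 2·5, so 2 | S[1].
Assume 2 | S[m], so S[m] = 2t for some integer t.
Then S[m+1] = 4S[m] + 10 = 4·(2t) + 10 = 2(4t + 5), so 2 | S[m+1].
Hence 2 | S[n] for every n ≥ 1, by induction.

2 | S[n]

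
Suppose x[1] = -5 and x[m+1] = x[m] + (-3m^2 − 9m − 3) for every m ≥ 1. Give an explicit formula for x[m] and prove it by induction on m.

Claim: x[m] = -m^3 − 3m^2 + m − 2.

Base case: x[1] = -5, and -1^3 − 3·1^2 + 1 − 2 = -5.
Assume x[j] = -j^3 − 3j^2 + j − 2.
Then x[j+1] = x[j] + (-3j^2 − 9j − 3) = (-j^3 − 3j^2 + j − 2) + (-3j^2 − 9j − 3) = -j^3 − 6j^2 − 8j − 5,
and -(j+1)^3 − 3·(j+1)^2 + (j+1) − 2 = -j^3 − 6j^2 − 8j − 5.
This completes the inductive step, so x[m] = -m^3 − 3m^2 + m − 2 for all m ≥ 1.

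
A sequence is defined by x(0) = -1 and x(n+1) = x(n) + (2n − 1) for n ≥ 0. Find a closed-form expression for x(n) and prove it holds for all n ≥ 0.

Claim: x(n) = n^2 − 2n − 1.

Base case: x(0) = -1, and 0^2 − 2·0 − 1 = -1.
Assume x(r) = r^2 − 2r − 1.
Then x(r+1) = x(r) + (2r − 1) = (r^2 − 2r − 1) + (2r − 1) = r^2 − 2,
and (r+1)^2 − 2·(r+1) − 1 = r^2 − 2.
This completes the inductive step, so x(n) = n^2 − 2n − 1 for all n ≥ 0.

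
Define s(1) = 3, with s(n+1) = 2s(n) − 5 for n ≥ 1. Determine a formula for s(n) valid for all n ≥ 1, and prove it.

Claim: s(n) = -2^n + 5.

Base case: s(1) = 3, and -2^1 + 5 = -2 + 5 = 3.
Assume s(r) = -2^r + 5 for some r ≥ 1.
Then s(r+1) = 2s(r) − 5 = 2·(-2^r + 5) − 5 = -2^{r+1} + 10 − 5 = -2^{r+1} + 5.
This completes the inductive step, so s(n) = -2^n + 5 for all n ≥ 1.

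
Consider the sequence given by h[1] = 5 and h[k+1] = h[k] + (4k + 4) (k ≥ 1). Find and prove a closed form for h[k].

Claim: h[k] = 2k^2 + 2k + 1.

Base case: h[1] = 5, and 2·1^2 + 2·1 + 1 = 5.
Assume h[j] = 2j^2 + 2j + 1.
Then h[j+1] = h[j] + (4j + 4) = (2j^2 + 2j + 1) + (4j + 4) = 2j^2 + 6j + 5,
and 2·(j+1)^2 + 2·(j+1) + 1 = 2j^2 + 6j + 5.
By induction, h[k] = 2k^2 + 2k + 1 for all k ≥ 1.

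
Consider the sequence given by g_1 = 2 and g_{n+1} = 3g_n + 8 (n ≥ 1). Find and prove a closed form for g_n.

Claim: g_n = 2·3^n − 4.

Base case: g_1 = 2, and 2·3^1 − 4 = 6 − 4 = 2.
Assume g_m = 2·3^m − 4 for some m ≥ 1.
Then g_{m+1} = 3g_m + 8 = 3·(2·3^m − 4) + 8 = 6·3^m − 12 + 8 = 2·3^{m+1} − 4.
So the formula holds for m+1, and by induction g_n = 2·3^n − 4 for all n ≥ 1.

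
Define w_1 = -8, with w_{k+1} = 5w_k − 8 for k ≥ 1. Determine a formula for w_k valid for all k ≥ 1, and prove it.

Claim: w_k = -2·5^k + 2.

Base case: w_1 = -8, and -2·5^1 + 2 = -10 + 2 = -8.
Assume w_j = -2·5^j + 2 for some j ≥ 1.
Then w_{j+1} = 5w_j − 8 = 5·(-2·5^j + 2) − 8 = -10·5^j + 10 − 8 = -2·5^{j+1} + 2.
So the formula holds for j+1, and by induction w_k = -2·5^k + 2 for all k ≥ 1.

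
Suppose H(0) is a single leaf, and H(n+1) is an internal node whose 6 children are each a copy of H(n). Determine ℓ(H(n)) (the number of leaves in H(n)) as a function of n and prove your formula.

Claim: ℓ(H(n)) = 6^n.

Base case: ℓ(H(0)) = 1, and 6^0 = 1.
Assume ℓ(H(m)) = 6^m.
Then ℓ(H(m+1)) = 6·ℓ(H(m)) = 6·6^m = 6^{m+1}.
Hence ℓ(H(n)) = 6^n for every n ≥ 0, by induction.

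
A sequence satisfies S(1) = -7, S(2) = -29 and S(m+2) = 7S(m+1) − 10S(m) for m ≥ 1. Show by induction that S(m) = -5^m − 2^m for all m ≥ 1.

Base cases: S(1) = -7 and -5^1 − 2^1 = -7; S(2) = -29 and -5^2 − 2^2 = -29.
Assume S(j) = -5^j − 2^j for all 1 ≤ j ≤ r, where r ≥ 2.
Then S(r+1) = 7S(r) − 10S(r−1) = 7·(-5^r − 2^r) − 10·(-5^{r−1} − 2^{r−1}) = -(7·5 − 10)5^{r−1} − (7·2 − 10)2^{r−1} = -25·5^{r−1} − 4·2^{r−1} = -5^{r+1} − 2^{r+1}.
This completes the inductive step, so S(m) = -5^m − 2^m for all m ≥ 1.

S(m) = -5^m − 2^m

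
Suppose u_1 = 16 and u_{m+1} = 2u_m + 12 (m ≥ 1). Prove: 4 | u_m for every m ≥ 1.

Base case: u_1 = 16 = 4·4, so 4 | u_1.
Assume 4 | u_j, so u_j = 4t for some integer t.
Then u_{j+1} = 2u_j + 12 = 2·(4t) + 12 = 4(2t + 3), so 4 | u_{j+1}.
So the property holds for j+1, and by induction 4 | u_m for all m ≥ 1.

4 | u_m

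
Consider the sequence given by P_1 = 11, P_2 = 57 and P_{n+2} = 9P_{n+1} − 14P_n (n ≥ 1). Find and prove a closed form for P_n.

Claim: P_n = 2·2^n + 7^n.

Base cases: P_1 = 11 and 2·2^1 + 7^1 = 11; P_2 = 57 and 2·2^2 + 7^2 = 57.
Assume P_j = 2·2^j + 7^j for all 1 ≤ j ≤ m, where m ≥ 2.
Then P_{m+1} = 9P_m − 14P_{m−1} = 9·(2·2^m + 7^m) − 14·(2·2^{m−1} + 7^{m−1}) = 2·(9·2 − 14)2^{m−1} + (9·7 − 14)7^{m−1} = 8·2^{m−1} + 49·7^{m−1} = 2·2^{m+1} + 7^{m+1}.
So the formula holds for m+1, and by strong induction P_n = 2·2^n + 7^n for all n ≥ 1.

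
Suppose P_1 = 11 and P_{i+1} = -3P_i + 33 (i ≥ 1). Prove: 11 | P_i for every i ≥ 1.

Base case: P_1 = 11 = 11·1, so 11 | P_1.
Assume 11 | P_j, so P_j = 11t for some integer t.
Then P_{j+1} = -3P_j + 33 = -3·(11t) + 33 = 11(-3t + 3), so 11 | P_{j+1}.
So the property holds for j+1, and by induction 11 | P_i for all i ≥ 1.

11 | P_i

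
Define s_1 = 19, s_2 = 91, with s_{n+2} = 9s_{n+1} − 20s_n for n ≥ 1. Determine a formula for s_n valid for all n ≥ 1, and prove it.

Claim: s_n = 3·5^n + 4^n.

Base cases: s_1 = 19 and 3·5^1 + 4^1 = 19; s_2 = 91 and 3·5^2 + 4^2 = 91.
Assume s_j = 3·5^j + 4^j for all 1 ≤ j ≤ k, where k ≥ 2.
Then s_{k+1} = 9s_k − 20s_{k−1} = 9·(3·5^k + 4^k) − 20·(3·5^{k−1} + 4^{k−1}) = 3·(9·5 − 20)5^{k−1} + (9·4 − 20)4^{k−1} = 75·5^{k−1} + 16·4^{k−1} = 3·5^{k+1} + 4^{k+1}.
By strong induction, s_n = 3·5^n + 4^n for all n ≥ 1.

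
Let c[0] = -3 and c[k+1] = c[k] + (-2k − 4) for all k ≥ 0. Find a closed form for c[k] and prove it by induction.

Claim: c[k] = -k^2 − 3k − 3.

Base case: c[0] = -3, and -0^2 − 3·0 − 3 = -3.
Assume c[j] = -j^2 − 3j − 3.
Then c[j+1] = c[j] + (-2j − 4) = (-j^2 − 3j − 3) + (-2j − 4) = -j^2 − 5j − 7,
and -(j+1)^2 − 3·(j+1) − 3 = -j^2 − 5j − 7.
By induction, c[k] = -k^2 − 3k − 3 for all k ≥ 0.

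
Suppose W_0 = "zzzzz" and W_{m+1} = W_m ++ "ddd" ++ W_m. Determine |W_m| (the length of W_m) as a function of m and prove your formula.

Claim: |W_m| = 2^{m+3} − 3.

Base case: |W_0| = 5, and 2^{0+3} − 3 = 5.
Assume |W_r| = 2^{r+3} − 3.
Then |W_{r+1}| = |W_r| + 3 + |W_r| = 2|W_r| + 3 = 2(2^{r+3} − 3) + 3 = 2^{r+1+3} − 6 + 3 = 2^{r+1+3} − 3.
By induction, |W_m| = 2^{m+3} − 3 for all m ≥ 0.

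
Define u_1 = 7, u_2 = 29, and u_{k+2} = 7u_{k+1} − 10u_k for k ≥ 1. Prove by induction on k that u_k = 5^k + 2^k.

Base cases: u_1 = 7 and 5^1 + 2^1 = 7; u_2 = 29 and 5^2 + 2^2 = 29.
Assume u_i = 5^i + 2^i for all 1 ≤ i ≤ j, where j ≥ 2.
Then u_{j+1} = 7u_j − 10u_{j−1} = 7·(5^j + 2^j) − 10·(5^{j−1} + 2^{j−1}) = (7·5 − 10)5^{j−1} + (7·2 − 10)2^{j−1} = 25·5^{j−1} + 4·2^{j−1} = 5^{j+1} + 2^{j+1}.
Hence u_k = 5^k + 2^k for every k ≥ 1, by strong induction.

u_k = 5^k + 2^k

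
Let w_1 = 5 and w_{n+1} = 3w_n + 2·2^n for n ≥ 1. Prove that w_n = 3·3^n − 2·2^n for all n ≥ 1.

Base case: w_1 = 5, and 3·3^1 − 2·2^1 = 9 − 4 = 5.
Assume w_k = 3·3^k − 2·2^k for some k ≥ 1.
Then w_{k+1} = 3w_k + 2·2^k = 3·(3·3^k − 2·2^k) + 2·2^k = 3·3^{k+1} − 6·2^k + 2·2^k = 3·3^{k+1} − 4·2^k = 3·3^{k+1} − 2·2^{k+1}.
Hence w_n = 3·3^n − 2·2^n for every n ≥ 1, by induction.

w_n = 3·3^n − 2·2^n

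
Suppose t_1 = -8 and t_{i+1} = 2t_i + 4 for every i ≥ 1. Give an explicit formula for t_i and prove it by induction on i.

Claim: t_i = -2^{i+1} − 4.

Base case: t_1 = -8, and -2^{1+1} − 4 = -4 − 4 = -8.
Assume t_m = -2^{m+1} − 4 for some m ≥ 1.
Then t_{m+1} = 2t_m + 4 = 2·(-2^{m+1} − 4) + 4 = -2^{m+2} − 8 + 4 = -2^{m+2} − 4.
So the formula holds for m+1, and by induction t_i = -2^{i+1} − 4 for all i ≥ 1.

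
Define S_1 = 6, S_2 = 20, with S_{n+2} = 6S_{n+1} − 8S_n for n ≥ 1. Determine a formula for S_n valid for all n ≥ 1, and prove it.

Claim: S_n = 4^n + 2^n.

Base cases: S_1 = 6 and 4^1 + 2^1 = 6; S_2 = 20 and 4^2 + 2^2 = 20.
Assume S_j = 4^j + 2^j for all 1 ≤ j ≤ k, where k ≥ 2.
Then S_{k+1} = 6S_k − 8S_{k−1} = 6·(4^k + 2^k) − 8·(4^{k−1} + 2^{k−1}) = (6·4 − 8)4^{k−1} + (6·2 − 8)2^{k−1} = 16·4^{k−1} + 4·2^{k−1} = 4^{k+1} + 2^{k+1}.
By strong induction, S_n = 4^n + 2^n for all n ≥ 1.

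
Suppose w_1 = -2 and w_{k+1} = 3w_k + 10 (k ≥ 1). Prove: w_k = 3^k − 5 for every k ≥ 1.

Base case: w_1 = -2, and 3^1 − 5 = 3 − 5 = -2.
Assume w_m = 3^m − 5 for some m ≥ 1.
Then w_{m+1} = 3w_m + 10 = 3·(3^m − 5) + 10 = 3^{m+1} − 15 + 10 = 3^{m+1} − 5.
So the formula holds for m+1, and by induction w_k = 3^k − 5 for all k ≥ 1.

w_k = 3^k − 5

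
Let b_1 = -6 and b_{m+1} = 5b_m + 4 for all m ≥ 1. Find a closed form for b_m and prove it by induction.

Claim: b_m = -5^m − 1.

Base case: b_1 = -6, and -5^1 − 1 = -5 − 1 = -6.
Assume b_j = -5^j − 1 for some j ≥ 1.
Then b_{j+1} = 5b_j + 4 = 5·(-5^j − 1) + 4 = -5^{j+1} − 5 + 4 = -5^{j+1} − 1.
So the formula holds for j+1, and by induction b_m = -5^m − 1 for all m ≥ 1.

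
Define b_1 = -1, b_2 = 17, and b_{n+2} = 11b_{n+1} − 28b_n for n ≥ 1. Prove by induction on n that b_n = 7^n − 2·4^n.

Base cases: b_1 = -1 and 7^1 − 2·4^1 = -1; b_2 = 17 and 7^2 − 2·4^2 = 17.
Assume b_j = 7^j − 2·4^j for all 1 ≤ j ≤ k, where k ≥ 2.
Then b_{k+1} = 11b_k − 28b_{k−1} = 11·(7^k − 2·4^k) − 28·(7^{k−1} − 2·4^{k−1}) = (11·7 − 28)7^{k−1} − 2·(11·4 − 28)4^{k−1} = 49·7^{k−1} − 32·4^{k−1} = 7^{k+1} − 2·4^{k+1}.
This completes the inductive step, so b_n = 7^n − 2·4^n for all n ≥ 1.

b_n = 7^n − 2·4^n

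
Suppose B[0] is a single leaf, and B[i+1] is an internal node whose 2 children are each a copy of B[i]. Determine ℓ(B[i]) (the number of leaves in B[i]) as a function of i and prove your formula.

Claim: ℓ(B[i]) = 2^i.

Base case: ℓ(B[0]) = 1, and 2^0 = 1.
Assume ℓ(B[k]) = 2^k.
Then ℓ(B[k+1]) = 2·ℓ(B[k]) = 2·2^k = 2^{k+1}.
Hence ℓ(B[i]) = 2^i for every i ≥ 0, by induction.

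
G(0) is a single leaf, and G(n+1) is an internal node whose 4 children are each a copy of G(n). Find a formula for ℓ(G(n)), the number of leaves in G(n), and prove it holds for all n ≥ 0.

Claim: ℓ(G(n)) = 4^n.

Base case: ℓ(G(0)) = 1, and 4^0 = 1.
Assume ℓ(G(m)) = 4^m.
Then ℓ(G(m+1)) = 4·ℓ(G(m)) = 4·4^m = 4^{m+1}.
This completes the inductive step, so ℓ(G(n)) = 4^n for all n ≥ 0.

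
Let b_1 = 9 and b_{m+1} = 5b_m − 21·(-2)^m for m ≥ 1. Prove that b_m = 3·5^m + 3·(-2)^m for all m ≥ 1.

Base case: b_1 = 9, and 3·5^1 + 3·(-2)^1 = 15 − 6 = 9.
Assume b_k = 3·5^k + 3·(-2)^k for some k ≥ 1.
Then b_{k+1} = 5b_k − 21·(-2)^k = 5·(3·5^k + 3·(-2)^k) − 21·(-2)^k = 3·5^{k+1} + 15·(-2)^k − 21·(-2)^k = 3·5^{k+1} − 6·(-2)^k = 3·5^{k+1} + 3·(-2)^{k+1}.
So the formula holds for k+1, and by induction b_m = 3·5^m + 3·(-2)^m for all m ≥ 1.

b_m = 3·5^m + 3·(-2)^m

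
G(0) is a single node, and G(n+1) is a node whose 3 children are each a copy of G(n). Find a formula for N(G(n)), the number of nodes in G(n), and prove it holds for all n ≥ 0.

Claim: N(G(n)) = (3^{n+1} − 1)/2.

Base case: N(G(0)) = 1, and (3^{0+1} − 1)/2 = 1.
Assume N(G(r)) = (3^{r+1} − 1)/2.
Then N(G(r+1)) = 1 + 3N(G(r)) = 1 + 3·(3^{r+1} − 1)/2 = 1 + (3^{r+2} − 3)/2 = (2 + 3^{r+2} − 3)/2 = (3^{r+2} − 1)/2.
Hence N(G(n)) = (3^{n+1} − 1)/2 for every n ≥ 0, by induction.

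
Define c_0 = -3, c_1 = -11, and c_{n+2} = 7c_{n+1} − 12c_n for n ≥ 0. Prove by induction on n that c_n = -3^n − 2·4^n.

Base cases: c_0 = -3 and -3^0 − 2·4^0 = -3; c_1 = -11 and -3^1 − 2·4^1 = -11.
Assume c_j = -3^j − 2·4^j for all 0 ≤ j ≤ m, where m ≥ 1.
Then c_{m+1} = 7c_m − 12c_{m−1} = 7·(-3^m − 2·4^m) − 12·(-3^{m−1} − 2·4^{m−1}) = -(7·3 − 12)3^{m−1} − 2·(7·4 − 12)4^{m−1} = -9·3^{m−1} − 32·4^{m−1} = -3^{m+1} − 2·4^{m+1}.
So the formula holds for m+1, and by strong induction c_n = -3^n − 2·4^n for all n ≥ 0.

c_n = -3^n − 2·4^n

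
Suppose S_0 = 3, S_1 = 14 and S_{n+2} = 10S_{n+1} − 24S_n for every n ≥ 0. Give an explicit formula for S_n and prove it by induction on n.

Claim: S_n = 6^n + 2·4^n.

Base cases: S_0 = 3 and 6^0 + 2·4^0 = 3; S_1 = 14 and 6^1 + 2·4^1 = 14.
Assume S_j = 6^j + 2·4^j for all 0 ≤ j ≤ m, where m ≥ 1.
Then S_{m+1} = 10S_m − 24S_{m−1} = 10·(6^m + 2·4^m) − 24·(6^{m−1} + 2·4^{m−1}) = (10·6 − 24)6^{m−1} + 2·(10·4 − 24)4^{m−1} = 36·6^{m−1} + 32·4^{m−1} = 6^{m+1} + 2·4^{m+1}.
This completes the inductive step, so S_n = 6^n + 2·4^n for all n ≥ 0.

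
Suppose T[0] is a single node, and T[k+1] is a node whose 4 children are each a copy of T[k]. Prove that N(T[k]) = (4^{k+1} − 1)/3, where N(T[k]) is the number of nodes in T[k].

Base case: N(T[0]) = 1, and (4^{0+1} − 1)/3 = 1.
Assume N(T[m]) = (4^{m+1} − 1)/3.
Then N(T[m+1]) = 1 + 4N(T[m]) = 1 + 4·(4^{m+1} − 1)/3 = 1 + (4^{m+2} − 4)/3 = (3 + 4^{m+2} − 4)/3 = (4^{m+2} − 1)/3.
By induction, N(T[k]) = (4^{k+1} − 1)/3 for all k ≥ 0.

N(T[k]) = (4^{k+1} − 1)/3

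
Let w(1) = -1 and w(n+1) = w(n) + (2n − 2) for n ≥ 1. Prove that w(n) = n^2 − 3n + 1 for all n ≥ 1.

Base case: w(1) = -1, and 1^2 − 3·1 + 1 = -1.
Assume w(k) = k^2 − 3k + 1.
Then w(k+1) = w(k) + (2k − 2) = (k^2 − 3k + 1) + (2k − 2) = k^2 − k − 1,
and (k+1)^2 − 3·(k+1) + 1 = k^2 − k − 1.
Hence w(n) = n^2 − 3n + 1 for every n ≥ 1, by induction.

w(n) = n^2 − 3n + 1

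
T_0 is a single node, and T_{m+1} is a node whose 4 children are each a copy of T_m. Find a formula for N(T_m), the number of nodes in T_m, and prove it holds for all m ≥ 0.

Claim: N(T_m) = (4^{m+1} − 1)/3.

Base case: N(T_0) = 1, and (4^{0+1} − 1)/3 = 1.
Assume N(T_j) = (4^{j+1} − 1)/3.
Then N(T_{j+1}) = 1 + 4N(T_j) = 1 + 4·(4^{j+1} − 1)/3 = 1 + (4^{j+2} − 4)/3 = (3 + 4^{j+2} − 4)/3 = (4^{j+2} − 1)/3.
This completes the inductive step, so N(T_m) = (4^{m+1} − 1)/3 for all m ≥ 0.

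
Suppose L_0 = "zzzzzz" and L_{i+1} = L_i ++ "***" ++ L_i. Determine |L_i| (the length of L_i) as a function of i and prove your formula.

Claim: |L_i| = 9·2^i − 3.

Base case: |L_0| = 6, and 9·2^0 − 3 = 6.
Assume |L_m| = 9·2^m − 3.
Then |L_{m+1}| = |L_m| + 3 + |L_m| = 2|L_m| + 3 = 2(9·2^m − 3) + 3 = 9·2^{m+1} − 6 + 3 = 9·2^{m+1} − 3.
Hence |L_i| = 9·2^i − 3 for every i ≥ 0, by induction.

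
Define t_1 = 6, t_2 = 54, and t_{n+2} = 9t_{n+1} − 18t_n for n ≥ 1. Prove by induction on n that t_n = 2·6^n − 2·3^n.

Base cases: t_1 = 6 and 2·6^1 − 2·3^1 = 6; t_2 = 54 and 2·6^2 − 2·3^2 = 54.
Assume t_j = 2·6^j − 2·3^j for all 1 ≤ j ≤ m, where m ≥ 2.
Then t_{m+1} = 9t_m − 18t_{m−1} = 9·(2·6^m − 2·3^m) − 18·(2·6^{m−1} − 2·3^{m−1}) = 2·(9·6 − 18)6^{m−1} − 2·(9·3 − 18)3^{m−1} = 72·6^{m−1} − 18·3^{m−1} = 2·6^{m+1} − 2·3^{m+1}.
This completes the inductive step, so t_n = 2·6^n − 2·3^n for all n ≥ 1.

t_n = 2·6^n − 2·3^n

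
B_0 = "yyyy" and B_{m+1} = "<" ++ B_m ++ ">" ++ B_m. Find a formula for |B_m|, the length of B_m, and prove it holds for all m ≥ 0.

Claim: |B_m| = 6·2^m − 2.

Base case: |B_0| = 4, and 6·2^0 − 2 = 4.
Assume |B_r| = 6·2^r − 2.
Then |B_{r+1}| = 1 + |B_r| + 1 + |B_r| = 2|B_r| + 2 = 2(6·2^r − 2) + 2 = 6·2^{r+1} − 4 + 2 = 6·2^{r+1} − 2.
Hence |B_m| = 6·2^m − 2 for every m ≥ 0, by induction.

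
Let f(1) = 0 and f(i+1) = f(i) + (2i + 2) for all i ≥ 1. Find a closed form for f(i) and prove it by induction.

Claim: f(i) = i^2 + i − 2.

Base case: f(1) = 0, and 1^2 + 1 − 2 = 0.
Assume f(m) = m^2 + m − 2.
Then f(m+1) = f(m) + (2m + 2) = (m^2 + m − 2) + (2m + 2) = m^2 + 3m,
and (m+1)^2 + (m+1) − 2 = m^2 + 3m.
By induction, f(i) = i^2 + i − 2 for all i ≥ 1.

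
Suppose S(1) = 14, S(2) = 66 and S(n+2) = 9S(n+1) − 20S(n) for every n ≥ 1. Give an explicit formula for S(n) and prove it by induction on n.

Claim: S(n) = 4^n + 2·5^n.

Base cases: S(1) = 14 and 4^1 + 2·5^1 = 14; S(2) = 66 and 4^2 + 2·5^2 = 66.
Assume S(j) = 4^j + 2·5^j for all 1 ≤ j ≤ r, where r ≥ 2.
Then S(r+1) = 9S(r) − 20S(r−1) = 9·(4^r + 2·5^r) − 20·(4^{r−1} + 2·5^{r−1}) = (9·4 − 20)4^{r−1} + 2·(9·5 − 20)5^{r−1} = 16·4^{r−1} + 50·5^{r−1} = 4^{r+1} + 2·5^{r+1}.
This completes the inductive step, so S(n) = 4^n + 2·5^n for all n ≥ 1.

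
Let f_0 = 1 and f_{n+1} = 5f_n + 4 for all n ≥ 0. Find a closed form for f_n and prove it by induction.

Claim: f_n = 2·5^n − 1.

Base case: f_0 = 1, and 2·5^0 − 1 = 2 − 1 = 1.
Assume f_r = 2·5^r − 1 for some r ≥ 0.
Then f_{r+1} = 5f_r + 4 = 5·(2·5^r − 1) + 4 = 10·5^r − 5 + 4 = 2·5^{r+1} − 1.
By induction, f_n = 2·5^n − 1 for all n ≥ 0.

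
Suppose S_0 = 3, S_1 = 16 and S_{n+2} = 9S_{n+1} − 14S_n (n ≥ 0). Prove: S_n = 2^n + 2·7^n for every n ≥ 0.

Base cases: S_0 = 3 and 2^0 + 2·7^0 = 3; S_1 = 16 and 2^1 + 2·7^1 = 16.
Assume S_j = 2^j + 2·7^j for all 0 ≤ j ≤ k, where k ≥ 1.
Then S_{k+1} = 9S_k − 14S_{k−1} = 9·(2^k + 2·7^k) − 14·(2^{k−1} + 2·7^{k−1}) = (9·2 − 14)2^{k−1} + 2·(9·7 − 14)7^{k−1} = 4·2^{k−1} + 98·7^{k−1} = 2^{k+1} + 2·7^{k+1}.
This completes the inductive step, so S_n = 2^n + 2·7^n for all n ≥ 0.

S_n = 2^n + 2·7^n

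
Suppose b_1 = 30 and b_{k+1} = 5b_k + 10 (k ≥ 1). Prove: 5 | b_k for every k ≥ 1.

Base case: b_1 = 30 = 5·6, so 5 | b_1.
Assume 5 | b_m, so b_m = 5t for some integer t.
Then b_{m+1} = 5b_m + 10 = 5·(5t) + 10 = 5(5t + 2), so 5 | b_{m+1}.
This completes the inductive step, so 5 | b_k for all k ≥ 1.

5 | b_k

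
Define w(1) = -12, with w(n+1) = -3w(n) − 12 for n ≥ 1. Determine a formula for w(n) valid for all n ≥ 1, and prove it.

Claim: w(n) = 3·(-3)^n − 3.

Base case: w(1) = -12, and 3·(-3)^1 − 3 = -9 − 3 = -12.
Assume w(r) = 3·(-3)^r − 3 for some r ≥ 1.
Then w(r+1) = -3w(r) − 12 = -3·(3·(-3)^r − 3) − 12 = -9·(-3)^r + 9 − 12 = 3·(-3)^{r+1} − 3.
Hence w(n) = 3·(-3)^n − 3 for every n ≥ 1, by induction.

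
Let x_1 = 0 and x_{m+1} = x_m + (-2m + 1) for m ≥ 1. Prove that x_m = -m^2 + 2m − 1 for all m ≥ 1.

Base case: x_1 = 0, and -1^2 + 2·1 − 1 = 0.
Assume x_j = -j^2 + 2j − 1.
Then x_{j+1} = x_j + (-2j + 1) = (-j^2 + 2j − 1) + (-2j + 1) = -j^2,
and -(j+1)^2 + 2·(j+1) − 1 = -j^2.
By induction, x_m = -m^2 + 2m − 1 for all m ≥ 1.

x_m = -m^2 + 2m − 1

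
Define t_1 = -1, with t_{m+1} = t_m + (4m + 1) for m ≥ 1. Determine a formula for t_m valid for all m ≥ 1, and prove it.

Claim: t_m = 2m^2 − m − 2.

Base case: t_1 = -1, and 2·1^2 − 1 − 2 = -1.
Assume t_r = 2r^2 − r − 2.
Then t_{r+1} = t_r + (4r + 1) = (2r^2 − r − 2) + (4r + 1) = 2r^2 + 3r − 1,
and 2·(r+1)^2 − (r+1) − 2 = 2r^2 + 3r − 1.
Hence t_m = 2m^2 − m − 2 for every m ≥ 1, by induction.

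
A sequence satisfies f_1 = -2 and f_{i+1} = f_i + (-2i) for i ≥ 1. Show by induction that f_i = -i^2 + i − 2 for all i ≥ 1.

Base case: f_1 = -2, and -1^2 + 1 − 2 = -2.
Assume f_j = -j^2 + j − 2.
Then f_{j+1} = f_j + (-2j) = (-j^2 + j − 2) + (-2j) = -j^2 − j − 2,
and -(j+1)^2 + (j+1) − 2 = -j^2 − j − 2.
This completes the inductive step, so f_i = -i^2 + i − 2 for all i ≥ 1.

f_i = -i^2 + i − 2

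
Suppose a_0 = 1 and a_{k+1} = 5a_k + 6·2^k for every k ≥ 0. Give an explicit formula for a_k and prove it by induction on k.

Claim: a_k = 3·5^k − 2·2^k.

Base case: a_0 = 1, and 3·5^0 − 2·2^0 = 3 − 2 = 1.
Assume a_m = 3·5^m − 2·2^m for some m ≥ 0.
Then a_{m+1} = 5a_m + 6·2^m = 5·(3·5^m − 2·2^m) + 6·2^m = 3·5^{m+1} − 10·2^m + 6·2^m = 3·5^{m+1} − 4·2^m = 3·5^{m+1} − 2·2^{m+1}.
By induction, a_k = 3·5^k − 2·2^k for all k ≥ 0.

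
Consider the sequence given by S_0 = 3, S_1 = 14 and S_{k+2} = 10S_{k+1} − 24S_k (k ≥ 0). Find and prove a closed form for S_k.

Claim: S_k = 2·4^k + 6^k.

Base cases: S_0 = 3 and 2·4^0 + 6^0 = 3; S_1 = 14 and 2·4^1 + 6^1 = 14.
Assume S_j = 2·4^j + 6^j for all 0 ≤ j ≤ m, where m ≥ 1.
Then S_{m+1} = 10S_m − 24S_{m−1} = 10·(2·4^m + 6^m) − 24·(2·4^{m−1} + 6^{m−1}) = 2·(10·4 − 24)4^{m−1} + (10·6 − 24)6^{m−1} = 32·4^{m−1} + 36·6^{m−1} = 2·4^{m+1} + 6^{m+1}.
So the formula holds for m+1, and by strong induction S_k = 2·4^k + 6^k for all k ≥ 0.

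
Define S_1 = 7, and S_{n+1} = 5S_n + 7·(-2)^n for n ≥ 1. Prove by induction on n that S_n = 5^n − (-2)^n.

Base case: S_1 = 7, and 5^1 − (-2)^1 = 5 + 2 = 7.
Assume S_j = 5^j − (-2)^j for some j ≥ 1.
Then S_{j+1} = 5S_j + 7·(-2)^j = 5·(5^j − (-2)^j) + 7·(-2)^j = 5^{j+1} − 5·(-2)^j + 7·(-2)^j = 5^{j+1} + 2·(-2)^j = 5^{j+1} − (-2)^{j+1}.
So the formula holds for j+1, and by induction S_n = 5^n − (-2)^n for all n ≥ 1.

S_n = 5^n − (-2)^n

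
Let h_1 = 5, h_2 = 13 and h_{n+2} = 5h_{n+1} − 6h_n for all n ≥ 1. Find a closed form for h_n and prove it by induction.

Claim: h_n = 3^n + 2^n.

Base cases: h_1 = 5 and 3^1 + 2^1 = 5; h_2 = 13 and 3^2 + 2^2 = 13.
Assume h_j = 3^j + 2^j for all 1 ≤ j ≤ k, where k ≥ 2.
Then h_{k+1} = 5h_k − 6h_{k−1} = 5·(3^k + 2^k) − 6·(3^{k−1} + 2^{k−1}) = (5·3 − 6)3^{k−1} + (5·2 − 6)2^{k−1} = 9·3^{k−1} + 4·2^{k−1} = 3^{k+1} + 2^{k+1}.
By strong induction, h_n = 3^n + 2^n for all n ≥ 1.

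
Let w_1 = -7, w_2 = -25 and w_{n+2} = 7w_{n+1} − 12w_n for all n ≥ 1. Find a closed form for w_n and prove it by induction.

Claim: w_n = -4^n − 3^n.

Base cases: w_1 = -7 and -4^1 − 3^1 = -7; w_2 = -25 and -4^2 − 3^2 = -25.
Assume w_j = -4^j − 3^j for all 1 ≤ j ≤ m, where m ≥ 2.
Then w_{m+1} = 7w_m − 12w_{m−1} = 7·(-4^m − 3^m) − 12·(-4^{m−1} − 3^{m−1}) = -(7·4 − 12)4^{m−1} − (7·3 − 12)3^{m−1} = -16·4^{m−1} − 9·3^{m−1} = -4^{m+1} − 3^{m+1}.
Hence w_n = -4^n − 3^n for every n ≥ 1, by strong induction.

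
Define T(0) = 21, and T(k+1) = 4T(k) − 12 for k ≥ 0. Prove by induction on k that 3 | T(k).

Base case: T(0) = 21 = 3·7, so 3 | T(0).
Assume 3 | T(r), so T(r) = 3t for some integer t.
Then T(r+1) = 4T(r) − 12 = 4·(3t) − 12 = 3(4t − 4), so 3 | T(r+1).
Hence 3 | T(k) for every k ≥ 0, by induction.

3 | T(k)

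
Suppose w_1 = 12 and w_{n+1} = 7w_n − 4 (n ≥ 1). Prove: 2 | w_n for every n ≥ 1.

Base case: w_1 = 12 = 2·6, so 2 | w_1.
Assume 2 | w_m, so w_m = 2t for some integer t.
Then w_{m+1} = 7w_m − 4 = 7·(2t) − 4 = 2(7t − 2), so 2 | w_{m+1}.
Hence 2 | w_n for every n ≥ 1, by induction.

2 | w_n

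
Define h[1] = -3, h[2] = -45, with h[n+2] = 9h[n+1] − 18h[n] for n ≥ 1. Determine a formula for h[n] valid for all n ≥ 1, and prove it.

Claim: h[n] = 3·3^n − 2·6^n.

Base cases: h[1] = -3 and 3·3^1 − 2·6^1 = -3; h[2] = -45 and 3·3^2 − 2·6^2 = -45.
Assume h[j] = 3·3^j − 2·6^j for all 1 ≤ j ≤ k, where k ≥ 2.
Then h[k+1] = 9h[k] − 18h[k−1] = 9·(3·3^k − 2·6^k) − 18·(3·3^{k−1} − 2·6^{k−1}) = 3·(9·3 − 18)3^{k−1} − 2·(9·6 − 18)6^{k−1} = 27·3^{k−1} − 72·6^{k−1} = 3·3^{k+1} − 2·6^{k+1}.
So the formula holds for k+1, and by strong induction h[n] = 3·3^n − 2·6^n for all n ≥ 1.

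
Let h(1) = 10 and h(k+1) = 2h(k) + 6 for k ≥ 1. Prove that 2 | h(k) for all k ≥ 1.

Base case: h(1) = 10 = 2·5, so 2 | h(1).
Assume 2 | h(r), so h(r) = 2t for some integer t.
Then h(r+1) = 2h(r) + 6 = 2·(2t) + 6 = 2(2t + 3), so 2 | h(r+1).
Hence 2 | h(k) for every k ≥ 1, by induction.

2 | h(k)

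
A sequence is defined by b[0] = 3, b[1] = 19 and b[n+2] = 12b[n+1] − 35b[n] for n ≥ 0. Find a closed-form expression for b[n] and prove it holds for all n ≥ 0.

Claim: b[n] = 5^n + 2·7^n.

Base cases: b[0] = 3 and 5^0 + 2·7^0 = 3; b[1] = 19 and 5^1 + 2·7^1 = 19.
Assume b[j] = 5^j + 2·7^j for all 0 ≤ j ≤ k, where k ≥ 1.
Then b[k+1] = 12b[k] − 35b[k−1] = 12·(5^k + 2·7^k) − 35·(5^{k−1} + 2·7^{k−1}) = (12·5 − 35)5^{k−1} + 2·(12·7 − 35)7^{k−1} = 25·5^{k−1} + 98·7^{k−1} = 5^{k+1} + 2·7^{k+1}.
By strong induction, b[n] = 5^n + 2·7^n for all n ≥ 0.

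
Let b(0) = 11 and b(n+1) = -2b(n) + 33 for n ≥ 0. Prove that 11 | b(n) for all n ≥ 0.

Base case: b(0) = 11 = 11·1, so 11 | b(0).
Assume 11 | b(k), so b(k) = 11t for some integer t.
Then b(k+1) = -2b(k) + 33 = -2·(11t) + 33 = 11(-2t + 3), so 11 | b(k+1).
So the property holds for k+1, and by induction 11 | b(n) for all n ≥ 0.

11 | b(n)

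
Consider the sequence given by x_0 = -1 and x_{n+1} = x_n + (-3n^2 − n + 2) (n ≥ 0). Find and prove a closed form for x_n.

Claim: x_n = -n^3 + n^2 + 2n − 1.

Base case: x_0 = -1, and -0^3 + 0^2 + 2·0 − 1 = -1.
Assume x_k = -k^3 + k^2 + 2k − 1.
Then x_{k+1} = x_k + (-3k^2 − k + 2) = (-k^3 + k^2 + 2k − 1) + (-3k^2 − k + 2) = -k^3 − 2k^2 + k + 1,
and -(k+1)^3 + (k+1)^2 + 2·(k+1) − 1 = -k^3 − 2k^2 + k + 1.
This completes the inductive step, so x_n = -n^3 + n^2 + 2n − 1 for all n ≥ 0.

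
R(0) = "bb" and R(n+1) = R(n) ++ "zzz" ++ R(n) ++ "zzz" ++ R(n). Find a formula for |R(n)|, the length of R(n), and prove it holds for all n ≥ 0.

Claim: |R(n)| = 5·3^n − 3.

Base case: |R(0)| = 2, and 5·3^0 − 3 = 2.
Assume |R(k)| = 5·3^k − 3.
Then |R(k+1)| = 3|R(k)| + 6 = 3(5·3^k − 3) + 6 = 5·3^{k+1} − 9 + 6 = 5·3^{k+1} − 3.
So the formula holds for k+1, and by induction |R(n)| = 5·3^n − 3 for all n ≥ 0.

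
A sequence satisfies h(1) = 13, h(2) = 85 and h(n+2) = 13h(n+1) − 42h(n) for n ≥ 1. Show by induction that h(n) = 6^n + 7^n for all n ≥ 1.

Base cases: h(1) = 13 and 6^1 + 7^1 = 13; h(2) = 85 and 6^2 + 7^2 = 85.
Assume h(j) = 6^j + 7^j for all 1 ≤ j ≤ k, where k ≥ 2.
Then h(k+1) = 13h(k) − 42h(k−1) = 13·(6^k + 7^k) − 42·(6^{k−1} + 7^{k−1}) = (13·6 − 42)6^{k−1} + (13·7 − 42)7^{k−1} = 36·6^{k−1} + 49·7^{k−1} = 6^{k+1} + 7^{k+1}.
By strong induction, h(n) = 6^n + 7^n for all n ≥ 1.

h(n) = 6^n + 7^n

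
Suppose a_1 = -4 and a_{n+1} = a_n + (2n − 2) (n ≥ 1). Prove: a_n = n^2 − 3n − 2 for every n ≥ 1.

Base case: a_1 = -4, and 1^2 − 3·1 − 2 = -4.
Assume a_m = m^2 − 3m − 2.
Then a_{m+1} = a_m + (2m − 2) = (m^2 − 3m − 2) + (2m − 2) = m^2 − m − 4,
and (m+1)^2 − 3·(m+1) − 2 = m^2 − m − 4.
By induction, a_n = n^2 − 3n − 2 for all n ≥ 1.

a_n = n^2 − 3n − 2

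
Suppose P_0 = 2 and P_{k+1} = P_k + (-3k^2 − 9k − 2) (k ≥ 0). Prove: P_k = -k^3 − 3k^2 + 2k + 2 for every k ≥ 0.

Base case: P_0 = 2, and -0^3 − 3·0^2 + 2·0 + 2 = 2.
Assume P_j = -j^3 − 3j^2 + 2j + 2.
Then P_{j+1} = P_j + (-3j^2 − 9j − 2) = (-j^3 − 3j^2 + 2j + 2) + (-3j^2 − 9j − 2) = -j^3 − 6j^2 − 7j,
and -(j+1)^3 − 3·(j+1)^2 + 2·(j+1) + 2 = -j^3 − 6j^2 − 7j.
Hence P_k = -k^3 − 3k^2 + 2k + 2 for every k ≥ 0, by induction.

P_k = -k^3 − 3k^2 + 2k + 2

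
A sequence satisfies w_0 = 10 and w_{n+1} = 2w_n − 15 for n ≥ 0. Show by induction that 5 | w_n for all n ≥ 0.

Base case: w_0 = 10 = 5·2, so 5 | w_0.
Assume 5 | w_j, so w_j = 5t for some integer t.
Then w_{j+1} = 2w_j − 15 = 2·(5t) − 15 = 5(2t − 3), so 5 | w_{j+1}.
Hence 5 | w_n for every n ≥ 0, by induction.

5 | w_n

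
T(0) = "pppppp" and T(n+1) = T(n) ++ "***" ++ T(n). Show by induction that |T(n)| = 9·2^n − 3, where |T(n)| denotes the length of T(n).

Base case: |T(0)| = 6, and 9·2^0 − 3 = 6.
Assume |T(r)| = 9·2^r − 3.
Then |T(r+1)| = |T(r)| + 3 + |T(r)| = 2|T(r)| + 3 = 2(9·2^r − 3) + 3 = 9·2^{r+1} − 6 + 3 = 9·2^{r+1} − 3.
By induction, |T(n)| = 9·2^n − 3 for all n ≥ 0.

|T(n)| = 9·2^n − 3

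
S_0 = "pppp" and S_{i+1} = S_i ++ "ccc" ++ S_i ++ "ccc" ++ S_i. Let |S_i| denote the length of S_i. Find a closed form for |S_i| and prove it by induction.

Claim: |S_i| = 7·3^i − 3.

Base case: |S_0| = 4, and 7·3^0 − 3 = 4.
Assume |S_j| = 7·3^j − 3.
Then |S_{j+1}| = 3|S_j| + 6 = 3(7·3^j − 3) + 6 = 7·3^{j+1} − 9 + 6 = 7·3^{j+1} − 3.
This completes the inductive step, so |S_i| = 7·3^i − 3 for all i ≥ 0.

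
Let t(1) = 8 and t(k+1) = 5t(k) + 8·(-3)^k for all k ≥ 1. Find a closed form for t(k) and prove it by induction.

Claim: t(k) = 5^k − (-3)^k.

Base case: t(1) = 8, and 5^1 − (-3)^1 = 5 + 3 = 8.
Assume t(j) = 5^j − (-3)^j for some j ≥ 1.
Then t(j+1) = 5t(j) + 8·(-3)^j = 5·(5^j − (-3)^j) + 8·(-3)^j = 5^{j+1} − 5·(-3)^j + 8·(-3)^j = 5^{j+1} + 3·(-3)^j = 5^{j+1} − (-3)^{j+1}.
Hence t(k) = 5^k − (-3)^k for every k ≥ 1, by induction.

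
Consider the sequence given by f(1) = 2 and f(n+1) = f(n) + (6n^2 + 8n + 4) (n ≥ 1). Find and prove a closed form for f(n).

Claim: f(n) = 2n^3 + n^2 + n − 2.

Base case: f(1) = 2, and 2·1^3 + 1^2 + 1 − 2 = 2.
Assume f(r) = 2r^3 + r^2 + r − 2.
Then f(r+1) = f(r) + (6r^2 + 8r + 4) = (2r^3 + r^2 + r − 2) + (6r^2 + 8r + 4) = 2r^3 + 7r^2 + 9r + 2,
and 2·(r+1)^3 + (r+1)^2 + (r+1) − 2 = 2r^3 + 7r^2 + 9r + 2.
By induction, f(n) = 2n^3 + n^2 + n − 2 for all n ≥ 1.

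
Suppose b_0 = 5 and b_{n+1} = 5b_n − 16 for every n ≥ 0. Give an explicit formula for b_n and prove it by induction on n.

Claim: b_n = 5^n + 4.

Base case: b_0 = 5, and 5^0 + 4 = 1 + 4 = 5.
Assume b_r = 5^r + 4 for some r ≥ 0.
Then b_{r+1} = 5b_r − 16 = 5·(5^r + 4) − 16 = 5^{r+1} + 20 − 16 = 5^{r+1} + 4.
This completes the inductive step, so b_n = 5^n + 4 for all n ≥ 0.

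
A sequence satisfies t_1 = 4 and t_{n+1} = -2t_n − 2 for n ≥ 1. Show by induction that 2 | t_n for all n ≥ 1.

Base case: t_1 = 4 = 2·2, so 2 | t_1.
Assume 2 | t_m, so t_m = 2s for some integer s.
Then t_{m+1} = -2t_m − 2 = -2·(2s) − 2 = 2(-2s − 1), so 2 | t_{m+1}.
This completes the inductive step, so 2 | t_n for all n ≥ 1.

2 | t_n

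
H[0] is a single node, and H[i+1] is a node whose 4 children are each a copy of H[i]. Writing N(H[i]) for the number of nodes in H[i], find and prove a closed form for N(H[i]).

Claim: N(H[i]) = (4^{i+1} − 1)/3.

Base case: N(H[0]) = 1, and (4^{0+1} − 1)/3 = 1.
Assume N(H[j]) = (4^{j+1} − 1)/3.
Then N(H[j+1]) = 1 + 4N(H[j]) = 1 + 4·(4^{j+1} − 1)/3 = 1 + (4^{j+2} − 4)/3 = (3 + 4^{j+2} − 4)/3 = (4^{j+2} − 1)/3.
Hence N(H[i]) = (4^{i+1} − 1)/3 for every i ≥ 0, by induction.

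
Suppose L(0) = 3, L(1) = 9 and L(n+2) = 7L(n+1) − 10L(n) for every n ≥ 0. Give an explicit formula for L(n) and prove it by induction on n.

Claim: L(n) = 5^n + 2·2^n.

Base cases: L(0) = 3 and 5^0 + 2·2^0 = 3; L(1) = 9 and 5^1 + 2·2^1 = 9.
Assume L(j) = 5^j + 2·2^j for all 0 ≤ j ≤ m, where m ≥ 1.
Then L(m+1) = 7L(m) − 10L(m−1) = 7·(5^m + 2·2^m) − 10·(5^{m−1} + 2·2^{m−1}) = (7·5 − 10)5^{m−1} + 2·(7·2 − 10)2^{m−1} = 25·5^{m−1} + 8·2^{m−1} = 5^{m+1} + 2·2^{m+1}.
This completes the inductive step, so L(n) = 5^n + 2·2^n for all n ≥ 0.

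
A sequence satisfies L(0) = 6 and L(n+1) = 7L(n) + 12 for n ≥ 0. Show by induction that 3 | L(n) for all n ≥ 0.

Base case: L(0) = 6 = 3·2, so 3 | L(0).
Assume 3 | L(r), so L(r) = 3t for some integer t.
Then L(r+1) = 7L(r) + 12 = 7·(3t) + 12 = 3(7t + 4), so 3 | L(r+1).
By induction, 3 | L(n) for all n ≥ 0.

3 | L(n)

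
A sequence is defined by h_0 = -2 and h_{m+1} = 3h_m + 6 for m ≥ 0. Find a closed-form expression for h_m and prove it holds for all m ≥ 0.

Claim: h_m = 3^m − 3.

Base case: h_0 = -2, and 3^0 − 3 = 1 − 3 = -2.
Assume h_k = 3^k − 3 for some k ≥ 0.
Then h_{k+1} = 3h_k + 6 = 3·(3^k − 3) + 6 = 3^{k+1} − 9 + 6 = 3^{k+1} − 3.
By induction, h_m = 3^m − 3 for all m ≥ 0.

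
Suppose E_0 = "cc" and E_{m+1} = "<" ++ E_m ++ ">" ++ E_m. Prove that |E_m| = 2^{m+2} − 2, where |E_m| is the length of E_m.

Base case: |E_0| = 2, and 2^{0+2} − 2 = 2.
Assume |E_k| = 2^{k+2} − 2.
Then |E_{k+1}| = 1 + |E_k| + 1 + |E_k| = 2|E_k| + 2 = 2(2^{k+2} − 2) + 2 = 2^{k+3} − 4 + 2 = 2^{k+3} − 2.
Hence |E_m| = 2^{m+2} − 2 for every m ≥ 0, by induction.

|E_m| = 2^{m+2} − 2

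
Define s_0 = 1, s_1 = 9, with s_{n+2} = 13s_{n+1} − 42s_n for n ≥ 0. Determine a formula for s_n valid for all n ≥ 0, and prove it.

Claim: s_n = 3·7^n − 2·6^n.

Base cases: s_0 = 1 and 3·7^0 − 2·6^0 = 1; s_1 = 9 and 3·7^1 − 2·6^1 = 9.
Assume s_i = 3·7^i − 2·6^i for all 0 ≤ i ≤ j, where j ≥ 1.
Then s_{j+1} = 13s_j − 42s_{j−1} = 13·(3·7^j − 2·6^j) − 42·(3·7^{j−1} − 2·6^{j−1}) = 3·(13·7 − 42)7^{j−1} − 2·(13·6 − 42)6^{j−1} = 147·7^{j−1} − 72·6^{j−1} = 3·7^{j+1} − 2·6^{j+1}.
By strong induction, s_n = 3·7^n − 2·6^n for all n ≥ 0.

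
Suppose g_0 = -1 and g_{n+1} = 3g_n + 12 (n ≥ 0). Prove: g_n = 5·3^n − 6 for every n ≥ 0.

Base case: g_0 = -1, and 5·3^0 − 6 = 5 − 6 = -1.
Assume g_m = 5·3^m − 6 for some m ≥ 0.
Then g_{m+1} = 3g_m + 12 = 3·(5·3^m − 6) + 12 = 15·3^m − 18 + 12 = 5·3^{m+1} − 6.
By induction, g_n = 5·3^n − 6 for all n ≥ 0.

g_n = 5·3^n − 6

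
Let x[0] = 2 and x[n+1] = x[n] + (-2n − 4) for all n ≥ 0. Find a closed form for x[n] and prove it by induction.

Claim: x[n] = -n^2 − 3n + 2.

Base case: x[0] = 2, and -0^2 − 3·0 + 2 = 2.
Assume x[r] = -r^2 − 3r + 2.
Then x[r+1] = x[r] + (-2r − 4) = (-r^2 − 3r + 2) + (-2r − 4) = -r^2 − 5r − 2,
and -(r+1)^2 − 3·(r+1) + 2 = -r^2 − 5r − 2.
This completes the inductive step, so x[n] = -n^2 − 3n + 2 for all n ≥ 0.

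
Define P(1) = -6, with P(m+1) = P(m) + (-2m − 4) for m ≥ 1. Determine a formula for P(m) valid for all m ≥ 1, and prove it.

Claim: P(m) = -m^2 − 3m − 2.

Base case: P(1) = -6, and -1^2 − 3·1 − 2 = -6.
Assume P(k) = -k^2 − 3k − 2.
Then P(k+1) = P(k) + (-2k − 4) = (-k^2 − 3k − 2) + (-2k − 4) = -k^2 − 5k − 6,
and -(k+1)^2 − 3·(k+1) − 2 = -k^2 − 5k − 6.
This completes the inductive step, so P(m) = -m^2 − 3m − 2 for all m ≥ 1.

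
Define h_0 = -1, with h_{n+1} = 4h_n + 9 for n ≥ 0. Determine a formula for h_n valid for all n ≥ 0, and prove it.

Claim: h_n = 2·4^n − 3.

Base case: h_0 = -1, and 2·4^0 − 3 = 2 − 3 = -1.
Assume h_m = 2·4^m − 3 for some m ≥ 0.
Then h_{m+1} = 4h_m + 9 = 4·(2·4^m − 3) + 9 = 8·4^m − 12 + 9 = 2·4^{m+1} − 3.
So the formula holds for m+1, and by induction h_n = 2·4^n − 3 for all n ≥ 0.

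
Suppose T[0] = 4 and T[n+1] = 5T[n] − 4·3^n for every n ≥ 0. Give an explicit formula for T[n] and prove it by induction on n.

Claim: T[n] = 2·5^n + 2·3^n.

Base case: T[0] = 4, and 2·5^0 + 2·3^0 = 2 + 2 = 4.
Assume T[k] = 2·5^k + 2·3^k for some k ≥ 0.
Then T[k+1] = 5T[k] − 4·3^k = 5·(2·5^k + 2·3^k) − 4·3^k = 2·5^{k+1} + 10·3^k − 4·3^k = 2·5^{k+1} + 6·3^k = 2·5^{k+1} + 2·3^{k+1}.
By induction, T[n] = 2·5^n + 2·3^n for all n ≥ 0.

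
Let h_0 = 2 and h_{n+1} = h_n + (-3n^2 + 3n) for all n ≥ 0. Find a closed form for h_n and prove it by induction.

Claim: h_n = -n^3 + 3n^2 − 2n + 2.

Base case: h_0 = 2, and -0^3 + 3·0^2 − 2·0 + 2 = 2.
Assume h_r = -r^3 + 3r^2 − 2r + 2.
Then h_{r+1} = h_r + (-3r^2 + 3r) = (-r^3 + 3r^2 − 2r + 2) + (-3r^2 + 3r) = -r^3 + r + 2,
and -(r+1)^3 + 3·(r+1)^2 − 2·(r+1) + 2 = -r^3 + r + 2.
This completes the inductive step, so h_n = -n^3 + 3n^2 − 2n + 2 for all n ≥ 0.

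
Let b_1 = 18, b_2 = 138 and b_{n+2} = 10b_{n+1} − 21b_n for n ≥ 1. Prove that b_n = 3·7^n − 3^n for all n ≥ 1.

Base cases: b_1 = 18 and 3·7^1 − 3^1 = 18; b_2 = 138 and 3·7^2 − 3^2 = 138.
Assume b_j = 3·7^j − 3^j for all 1 ≤ j ≤ r, where r ≥ 2.
Then b_{r+1} = 10b_r − 21b_{r−1} = 10·(3·7^r − 3^r) − 21·(3·7^{r−1} − 3^{r−1}) = 3·(10·7 − 21)7^{r−1} − (10·3 − 21)3^{r−1} = 147·7^{r−1} − 9·3^{r−1} = 3·7^{r+1} − 3^{r+1}.
Hence b_n = 3·7^n − 3^n for every n ≥ 1, by strong induction.

b_n = 3·7^n − 3^n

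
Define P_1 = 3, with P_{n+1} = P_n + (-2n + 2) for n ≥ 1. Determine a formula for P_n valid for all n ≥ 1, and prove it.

Claim: P_n = -n^2 + 3n + 1.

Base case: P_1 = 3, and -1^2 + 3·1 + 1 = 3.
Assume P_r = -r^2 + 3r + 1.
Then P_{r+1} = P_r + (-2r + 2) = (-r^2 + 3r + 1) + (-2r + 2) = -r^2 + r + 3,
and -(r+1)^2 + 3·(r+1) + 1 = -r^2 + r + 3.
This completes the inductive step, so P_n = -n^2 + 3n + 1 for all n ≥ 1.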